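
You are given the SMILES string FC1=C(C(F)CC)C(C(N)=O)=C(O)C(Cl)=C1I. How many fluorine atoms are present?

2

Scan the SMILES for F atoms (remember two-letter symbols like Cl and Br are single atoms).
Fluorine count: 2.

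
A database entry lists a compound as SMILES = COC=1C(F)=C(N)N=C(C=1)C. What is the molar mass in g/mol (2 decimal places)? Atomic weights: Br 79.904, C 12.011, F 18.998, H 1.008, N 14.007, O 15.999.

156.16 g/mol

First, the molecular formula is C7H9FN2O (counting implicit H from valence).
  C: 7 × 12.011 = 84.077
  F: 1 × 18.998 = 18.998
  H: 9 × 1.008 = 9.072
  N: 2 × 14.007 = 28.014
  O: 1 × 15.999 = 15.999
Sum: 7×12.011 + 1×18.998 + 9×1.008 + 2×14.007 + 1×15.999 = 156.160 → 156.16 g/mol.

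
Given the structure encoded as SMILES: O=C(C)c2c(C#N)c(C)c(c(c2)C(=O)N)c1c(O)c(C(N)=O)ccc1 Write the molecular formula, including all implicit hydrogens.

Walk through each heavy atom and fill implicit hydrogens from standard valence (C 4, N 3, O 2, S 2, halogen 1); for lowercase aromatic atoms, an aromatic c carries 1 H when it has two neighbours and 0 H with three, and aromatic n carries 0 H:
  atom 1: O, bond orders sum to 2 (valence 2) → 0 H
  atom 2: C, bond orders sum to 4 (valence 4) → 0 H
  atom 3: C, bond orders sum to 1 (valence 4) → 3 H
  atom 4: aromatic c, 3 neighbours → 0 H
  atom 5: aromatic c, 3 neighbours → 0 H
  atom 6: C, bond orders sum to 4 (valence 4) → 0 H
  atom 7: N, bond orders sum to 3 (valence 3) → 0 H
  atom 8: aromatic c, 3 neighbours → 0 H
  atom 9: C, bond orders sum to 1 (valence 4) → 3 H
  atom 10: aromatic c, 3 neighbours → 0 H
  atom 11: aromatic c, 3 neighbours → 0 H
  atom 12: aromatic c, 2 neighbours → 1 H
  atom 13: C, bond orders sum to 4 (valence 4) → 0 H
  atom 14: O, bond orders sum to 2 (valence 2) → 0 H
  atom 15: N, bond orders sum to 1 (valence 3) → 2 H
  atom 16: aromatic c, 3 neighbours → 0 H
  atom 17: aromatic c, 3 neighbours → 0 H
  atom 18: O, bond orders sum to 1 (valence 2) → 1 H
  atom 19: aromatic c, 3 neighbours → 0 H
  atom 20: C, bond orders sum to 4 (valence 4) → 0 H
  atom 21: N, bond orders sum to 1 (valence 3) → 2 H
  atom 22: O, bond orders sum to 2 (valence 2) → 0 H
  atom 23: aromatic c, 2 neighbours → 1 H
  atom 24: aromatic c, 2 neighbours → 1 H
  atom 25: aromatic c, 2 neighbours → 1 H
Totals → C:18, H:15, N:3, O:4.
In Hill order: C18H15N3O4.

C18H15N3O4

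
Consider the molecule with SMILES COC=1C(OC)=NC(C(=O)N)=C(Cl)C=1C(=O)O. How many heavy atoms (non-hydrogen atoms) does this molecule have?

Every atom symbol written in the SMILES (organic subset) is one heavy atom; implicit H are not written.
Heavy atoms by element → C:9, Cl:1, N:2, O:5.
Total: 17.

17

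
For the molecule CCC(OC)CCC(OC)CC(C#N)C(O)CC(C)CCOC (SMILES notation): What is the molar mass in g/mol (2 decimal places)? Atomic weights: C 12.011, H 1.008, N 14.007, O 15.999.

329.48 g/mol

First, the molecular formula is C18H35NO4 (counting implicit H from valence).
  C: 18 × 12.011 = 216.198
  H: 35 × 1.008 = 35.280
  N: 1 × 14.007 = 14.007
  O: 4 × 15.999 = 63.996
Sum: 18×12.011 + 35×1.008 + 1×14.007 + 4×15.999 = 329.481 → 329.48 g/mol.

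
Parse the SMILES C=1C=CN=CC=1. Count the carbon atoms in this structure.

Count every carbon token in the SMILES (each C, including those in ring-closure positions and inside branches).
Carbon count: 5.

5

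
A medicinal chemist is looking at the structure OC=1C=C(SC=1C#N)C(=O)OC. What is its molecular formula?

Walk through each heavy atom and fill implicit hydrogens from standard valence (C 4, N 3, O 2, S 2, halogen 1):
  atom 1: O, bond orders sum to 1 (valence 2) → 1 H
  atom 2: C, bond orders sum to 4 (valence 4) → 0 H
  atom 3: C, bond orders sum to 3 (valence 4) → 1 H
  atom 4: C, bond orders sum to 4 (valence 4) → 0 H
  atom 5: S, bond orders sum to 2 (valence 2) → 0 H
  atom 6: C, bond orders sum to 4 (valence 4) → 0 H
  atom 7: C, bond orders sum to 4 (valence 4) → 0 H
  atom 8: N, bond orders sum to 3 (valence 3) → 0 H
  atom 9: C, bond orders sum to 4 (valence 4) → 0 H
  atom 10: O, bond orders sum to 2 (valence 2) → 0 H
  atom 11: O, bond orders sum to 2 (valence 2) → 0 H
  atom 12: C, bond orders sum to 1 (valence 4) → 3 H
Totals → C:7, H:5, N:1, O:3, S:1.
In Hill order: C7H5NO3S.

C7H5NO3S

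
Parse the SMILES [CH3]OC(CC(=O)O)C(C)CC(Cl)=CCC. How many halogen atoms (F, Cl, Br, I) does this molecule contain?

Halogen atoms appear at heavy-atom position 12 (1×Cl).
Other groups present: 1 alkene, 1 carboxylic acid, 1 ether.
Halogen count: 1.

1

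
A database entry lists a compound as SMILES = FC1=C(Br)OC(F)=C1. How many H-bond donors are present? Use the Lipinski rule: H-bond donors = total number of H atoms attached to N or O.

0

Donors: find every N or O and count the H atoms it carries.
  atom 5 (O): bond orders sum to 2 → 0 H
Lipinski HBD = 0.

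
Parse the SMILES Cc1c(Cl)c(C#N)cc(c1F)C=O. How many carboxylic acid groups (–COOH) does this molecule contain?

Scan the SMILES for the carboxylic acid motif — none present.
Groups that are present: 1 aldehyde, 1 nitrile.

0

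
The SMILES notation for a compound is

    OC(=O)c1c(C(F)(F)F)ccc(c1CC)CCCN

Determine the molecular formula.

C13H16F3NO2

Walk through each heavy atom and fill implicit hydrogens from standard valence (C 4, N 3, O 2, S 2, halogen 1); for lowercase aromatic atoms, an aromatic c carries 1 H when it has two neighbours and 0 H with three, and aromatic n carries 0 H:
  atom 1: O, bond orders sum to 1 (valence 2) → 1 H
  atom 2: C, bond orders sum to 4 (valence 4) → 0 H
  atom 3: O, bond orders sum to 2 (valence 2) → 0 H
  atom 4: aromatic c, 3 neighbours → 0 H
  atom 5: aromatic c, 3 neighbours → 0 H
  atom 6: C, bond orders sum to 4 (valence 4) → 0 H
  atom 7: F (halogen, monovalent) → 0 H
  atom 8: F (halogen, monovalent) → 0 H
  atom 9: F (halogen, monovalent) → 0 H
  atom 10: aromatic c, 2 neighbours → 1 H
  atom 11: aromatic c, 2 neighbours → 1 H
  atom 12: aromatic c, 3 neighbours → 0 H
  atom 13: aromatic c, 3 neighbours → 0 H
  atom 14: C, bond orders sum to 2 (valence 4) → 2 H
  atom 15: C, bond orders sum to 1 (valence 4) → 3 H
  atom 16: C, bond orders sum to 2 (valence 4) → 2 H
  atom 17: C, bond orders sum to 2 (valence 4) → 2 H
  atom 18: C, bond orders sum to 2 (valence 4) → 2 H
  atom 19: N, bond orders sum to 1 (valence 3) → 2 H
Totals → C:13, H:16, F:3, N:1, O:2.
In Hill order: C13H16F3NO2.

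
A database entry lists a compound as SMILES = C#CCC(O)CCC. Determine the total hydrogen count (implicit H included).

12

Walk through each heavy atom and fill implicit hydrogens from standard valence (C 4, N 3, O 2, S 2, halogen 1):
  atom 1: C, bond orders sum to 3 (valence 4) → 1 H
  atom 2: C, bond orders sum to 4 (valence 4) → 0 H
  atom 3: C, bond orders sum to 2 (valence 4) → 2 H
  atom 4: C, bond orders sum to 3 (valence 4) → 1 H
  atom 5: O, bond orders sum to 1 (valence 2) → 1 H
  atom 6: C, bond orders sum to 2 (valence 4) → 2 H
  atom 7: C, bond orders sum to 2 (valence 4) → 2 H
  atom 8: C, bond orders sum to 1 (valence 4) → 3 H
Total hydrogens: 12.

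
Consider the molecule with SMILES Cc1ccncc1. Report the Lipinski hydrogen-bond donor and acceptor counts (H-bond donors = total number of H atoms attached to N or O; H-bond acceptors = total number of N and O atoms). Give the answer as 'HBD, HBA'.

0, 1

Donors: find every N or O and count the H atoms it carries.
  atom 5 (N): bond orders sum to 3 → 0 H
Lipinski HBD = 0.
Acceptors: N atoms = 1, O atoms = 0 → HBA = 1.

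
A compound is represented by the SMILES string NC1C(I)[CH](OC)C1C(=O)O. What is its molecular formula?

Walk through each heavy atom and fill implicit hydrogens from standard valence (C 4, N 3, O 2, S 2, halogen 1):
  atom 1: N, bond orders sum to 1 (valence 3) → 2 H
  atom 2: C, bond orders sum to 3 (valence 4) → 1 H
  atom 3: C, bond orders sum to 3 (valence 4) → 1 H
  atom 4: I (halogen, monovalent) → 0 H
  atom 5: C with explicit H count 1
  atom 6: O, bond orders sum to 2 (valence 2) → 0 H
  atom 7: C, bond orders sum to 1 (valence 4) → 3 H
  atom 8: C, bond orders sum to 3 (valence 4) → 1 H
  atom 9: C, bond orders sum to 4 (valence 4) → 0 H
  atom 10: O, bond orders sum to 2 (valence 2) → 0 H
  atom 11: O, bond orders sum to 1 (valence 2) → 1 H
Totals → C:6, H:10, I:1, N:1, O:3.

C6H10INO3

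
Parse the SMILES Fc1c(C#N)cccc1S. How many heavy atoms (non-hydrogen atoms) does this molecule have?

Every atom symbol written in the SMILES (organic subset) is one heavy atom; implicit H are not written.
Heavy atoms by element → C:7, F:1, N:1, S:1.
Total: 10.

10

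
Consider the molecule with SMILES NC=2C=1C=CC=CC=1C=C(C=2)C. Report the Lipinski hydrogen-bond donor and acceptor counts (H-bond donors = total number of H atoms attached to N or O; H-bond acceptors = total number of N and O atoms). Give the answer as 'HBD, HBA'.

Donors: find every N or O and count the H atoms it carries.
  atom 1 (N): bond orders sum to 1 → 2 H
Lipinski HBD = 2.
Acceptors: N atoms = 1, O atoms = 0 → HBA = 1.

2, 1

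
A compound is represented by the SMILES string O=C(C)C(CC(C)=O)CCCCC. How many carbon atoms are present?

Count every carbon token in the SMILES (each C, including those in ring-closure positions and inside branches).
Carbon count: 11.

11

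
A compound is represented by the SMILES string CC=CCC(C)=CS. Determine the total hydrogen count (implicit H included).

Walk through each heavy atom and fill implicit hydrogens from standard valence (C 4, N 3, O 2, S 2, halogen 1):
  atom 1: C, bond orders sum to 1 (valence 4) → 3 H
  atom 2: C, bond orders sum to 3 (valence 4) → 1 H
  atom 3: C, bond orders sum to 3 (valence 4) → 1 H
  atom 4: C, bond orders sum to 2 (valence 4) → 2 H
  atom 5: C, bond orders sum to 4 (valence 4) → 0 H
  atom 6: C, bond orders sum to 1 (valence 4) → 3 H
  atom 7: C, bond orders sum to 3 (valence 4) → 1 H
  atom 8: S, bond orders sum to 1 (valence 2) → 1 H
Total hydrogens: 12.

12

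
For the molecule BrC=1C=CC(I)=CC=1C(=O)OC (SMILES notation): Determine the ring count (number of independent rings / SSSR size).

In SMILES, each pair of matching ring-closure digits denotes one ring-closing bond; the number of such bonds equals the number of independent rings.
Ring-closure bonds here: 1.

1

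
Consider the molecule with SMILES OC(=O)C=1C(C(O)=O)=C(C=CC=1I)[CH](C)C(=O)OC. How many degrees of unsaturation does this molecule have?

7

Molecular formula: C12H11IO6.
DoU = (2C + 2 + N − H − X) / 2, where X is the halogen count and O/S are ignored.
    = (2·12 + 2 + 0 − 11 − 1) / 2 = 14 / 2 = 7.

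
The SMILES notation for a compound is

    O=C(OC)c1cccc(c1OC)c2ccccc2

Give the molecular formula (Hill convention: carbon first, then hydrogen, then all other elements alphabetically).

C15H14O3

Walk through each heavy atom and fill implicit hydrogens from standard valence (C 4, N 3, O 2, S 2, halogen 1); for lowercase aromatic atoms, an aromatic c carries 1 H when it has two neighbours and 0 H with three, and aromatic n carries 0 H:
  atom 1: O, bond orders sum to 2 (valence 2) → 0 H
  atom 2: C, bond orders sum to 4 (valence 4) → 0 H
  atom 3: O, bond orders sum to 2 (valence 2) → 0 H
  atom 4: C, bond orders sum to 1 (valence 4) → 3 H
  atom 5: aromatic c, 3 neighbours → 0 H
  atom 6: aromatic c, 2 neighbours → 1 H
  atom 7: aromatic c, 2 neighbours → 1 H
  atom 8: aromatic c, 2 neighbours → 1 H
  atom 9: aromatic c, 3 neighbours → 0 H
  atom 10: aromatic c, 3 neighbours → 0 H
  atom 11: O, bond orders sum to 2 (valence 2) → 0 H
  atom 12: C, bond orders sum to 1 (valence 4) → 3 H
  atom 13: aromatic c, 3 neighbours → 0 H
  atom 14: aromatic c, 2 neighbours → 1 H
  atom 15: aromatic c, 2 neighbours → 1 H
  atom 16: aromatic c, 2 neighbours → 1 H
  atom 17: aromatic c, 2 neighbours → 1 H
  atom 18: aromatic c, 2 neighbours → 1 H
Totals → C:15, H:14, O:3.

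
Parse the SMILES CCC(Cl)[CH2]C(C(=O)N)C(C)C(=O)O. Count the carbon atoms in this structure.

Count every carbon token in the SMILES (each C, including those in ring-closure positions and inside branches).
Carbon count: 9.

9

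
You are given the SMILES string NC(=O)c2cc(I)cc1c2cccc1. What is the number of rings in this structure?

In SMILES, each pair of matching ring-closure digits denotes one ring-closing bond; the number of such bonds equals the number of independent rings.
Ring-closure bonds here: 2.

2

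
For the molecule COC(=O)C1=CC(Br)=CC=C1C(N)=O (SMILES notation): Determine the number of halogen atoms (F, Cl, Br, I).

Halogen atoms appear at heavy-atom position 8 (1×Br).
Other groups present: 1 amide, 1 ester.
Halogen count: 1.

1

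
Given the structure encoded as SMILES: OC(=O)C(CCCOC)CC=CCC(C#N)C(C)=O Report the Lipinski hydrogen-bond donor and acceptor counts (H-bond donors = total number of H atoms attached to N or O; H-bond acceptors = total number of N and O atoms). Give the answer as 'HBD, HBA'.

Donors: find every N or O and count the H atoms it carries.
  atom 1 (O): bond orders sum to 1 → 1 H
  atom 3 (O): bond orders sum to 2 → 0 H
  atom 8 (O): bond orders sum to 2 → 0 H
  atom 16 (N): bond orders sum to 3 → 0 H
  atom 19 (O): bond orders sum to 2 → 0 H
Lipinski HBD = 1.
Acceptors: N atoms = 1, O atoms = 4 → HBA = 5.

1, 5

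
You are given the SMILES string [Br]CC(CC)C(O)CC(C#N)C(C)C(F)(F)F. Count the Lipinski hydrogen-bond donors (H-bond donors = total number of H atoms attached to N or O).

1

Donors: find every N or O and count the H atoms it carries.
  atom 7 (O): bond orders sum to 1 → 1 H
  atom 11 (N): bond orders sum to 3 → 0 H
Lipinski HBD = 1.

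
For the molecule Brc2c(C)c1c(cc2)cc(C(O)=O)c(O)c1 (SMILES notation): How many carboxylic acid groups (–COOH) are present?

The carboxylic acid motif appears at heavy-atom position 11 in the SMILES.
Other groups present: 1 hydroxyl.
Carboxylic acid count: 1.

1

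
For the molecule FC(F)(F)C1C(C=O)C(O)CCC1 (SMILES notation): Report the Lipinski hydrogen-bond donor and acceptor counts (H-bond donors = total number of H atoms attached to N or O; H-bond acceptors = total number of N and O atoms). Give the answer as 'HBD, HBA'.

Donors: find every N or O and count the H atoms it carries.
  atom 8 (O): bond orders sum to 2 → 0 H
  atom 10 (O): bond orders sum to 1 → 1 H
Lipinski HBD = 1.
Acceptors: N atoms = 0, O atoms = 2 → HBA = 2.

1, 2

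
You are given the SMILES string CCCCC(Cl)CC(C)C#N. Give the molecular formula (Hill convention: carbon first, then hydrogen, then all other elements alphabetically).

Walk through each heavy atom and fill implicit hydrogens from standard valence (C 4, N 3, O 2, S 2, halogen 1):
  atom 1: C, bond orders sum to 1 (valence 4) → 3 H
  atom 2: C, bond orders sum to 2 (valence 4) → 2 H
  atom 3: C, bond orders sum to 2 (valence 4) → 2 H
  atom 4: C, bond orders sum to 2 (valence 4) → 2 H
  atom 5: C, bond orders sum to 3 (valence 4) → 1 H
  atom 6: Cl (halogen, monovalent) → 0 H
  atom 7: C, bond orders sum to 2 (valence 4) → 2 H
  atom 8: C, bond orders sum to 3 (valence 4) → 1 H
  atom 9: C, bond orders sum to 1 (valence 4) → 3 H
  atom 10: C, bond orders sum to 4 (valence 4) → 0 H
  atom 11: N, bond orders sum to 3 (valence 3) → 0 H
Totals → C:9, H:16, Cl:1, N:1.

C9H16ClN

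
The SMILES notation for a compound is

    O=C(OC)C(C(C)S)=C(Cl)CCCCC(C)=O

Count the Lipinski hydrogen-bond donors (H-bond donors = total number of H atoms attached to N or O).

0

Donors: find every N or O and count the H atoms it carries.
  atom 1 (O): bond orders sum to 2 → 0 H
  atom 3 (O): bond orders sum to 2 → 0 H
  atom 17 (O): bond orders sum to 2 → 0 H
Lipinski HBD = 0.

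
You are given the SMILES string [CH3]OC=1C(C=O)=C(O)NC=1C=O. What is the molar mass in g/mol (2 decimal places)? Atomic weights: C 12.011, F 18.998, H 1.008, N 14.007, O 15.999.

169.14 g/mol

First, the molecular formula is C7H7NO4 (counting implicit H from valence).
  C: 7 × 12.011 = 84.077
  H: 7 × 1.008 = 7.056
  N: 1 × 14.007 = 14.007
  O: 4 × 15.999 = 63.996
Sum: 7×12.011 + 7×1.008 + 1×14.007 + 4×15.999 = 169.136 → 169.14 g/mol.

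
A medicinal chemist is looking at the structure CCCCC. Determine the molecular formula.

Walk through each heavy atom and fill implicit hydrogens from standard valence (C 4, N 3, O 2, S 2, halogen 1):
  atom 1: C, bond orders sum to 1 (valence 4) → 3 H
  atom 2: C, bond orders sum to 2 (valence 4) → 2 H
  atom 3: C, bond orders sum to 2 (valence 4) → 2 H
  atom 4: C, bond orders sum to 2 (valence 4) → 2 H
  atom 5: C, bond orders sum to 1 (valence 4) → 3 H
Totals → C:5, H:12.
In Hill order: C5H12.

C5H12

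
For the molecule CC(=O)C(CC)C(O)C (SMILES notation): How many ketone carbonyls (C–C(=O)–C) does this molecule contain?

1

The ketone motif appears at heavy-atom position 2 in the SMILES.
Other groups present: 1 hydroxyl.
Ketone count: 1.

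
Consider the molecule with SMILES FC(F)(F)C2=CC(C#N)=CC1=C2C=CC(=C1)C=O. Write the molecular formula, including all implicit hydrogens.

Walk through each heavy atom and fill implicit hydrogens from standard valence (C 4, N 3, O 2, S 2, halogen 1):
  atom 1: F (halogen, monovalent) → 0 H
  atom 2: C, bond orders sum to 4 (valence 4) → 0 H
  atom 3: F (halogen, monovalent) → 0 H
  atom 4: F (halogen, monovalent) → 0 H
  atom 5: C, bond orders sum to 4 (valence 4) → 0 H
  atom 6: C, bond orders sum to 3 (valence 4) → 1 H
  atom 7: C, bond orders sum to 4 (valence 4) → 0 H
  atom 8: C, bond orders sum to 4 (valence 4) → 0 H
  atom 9: N, bond orders sum to 3 (valence 3) → 0 H
  atom 10: C, bond orders sum to 3 (valence 4) → 1 H
  atom 11: C, bond orders sum to 4 (valence 4) → 0 H
  atom 12: C, bond orders sum to 4 (valence 4) → 0 H
  atom 13: C, bond orders sum to 3 (valence 4) → 1 H
  atom 14: C, bond orders sum to 3 (valence 4) → 1 H
  atom 15: C, bond orders sum to 4 (valence 4) → 0 H
  atom 16: C, bond orders sum to 3 (valence 4) → 1 H
  atom 17: C, bond orders sum to 3 (valence 4) → 1 H
  atom 18: O, bond orders sum to 2 (valence 2) → 0 H
Totals → C:13, H:6, F:3, N:1, O:1.
In Hill order: C13H6F3NO.

C13H6F3NO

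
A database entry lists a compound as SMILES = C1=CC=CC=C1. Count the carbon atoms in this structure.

Count every carbon token in the SMILES (each C, including those in ring-closure positions and inside branches).
Carbon count: 6.

6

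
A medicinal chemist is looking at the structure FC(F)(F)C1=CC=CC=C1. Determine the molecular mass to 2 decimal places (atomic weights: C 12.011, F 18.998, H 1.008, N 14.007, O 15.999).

First, the molecular formula is C7H5F3 (counting implicit H from valence).
  C: 7 × 12.011 = 84.077
  F: 3 × 18.998 = 56.994
  H: 5 × 1.008 = 5.040
Sum: 7×12.011 + 3×18.998 + 5×1.008 = 146.111 → 146.11 g/mol.

146.11 g/mol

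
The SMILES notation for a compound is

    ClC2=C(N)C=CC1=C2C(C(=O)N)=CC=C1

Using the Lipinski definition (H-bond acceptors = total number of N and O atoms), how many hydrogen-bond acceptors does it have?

N atoms: 2; O atoms: 1.
Lipinski HBA = 2 + 1 = 3.

3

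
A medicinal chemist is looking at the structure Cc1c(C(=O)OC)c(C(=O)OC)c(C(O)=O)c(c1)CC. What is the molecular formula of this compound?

Walk through each heavy atom and fill implicit hydrogens from standard valence (C 4, N 3, O 2, S 2, halogen 1); for lowercase aromatic atoms, an aromatic c carries 1 H when it has two neighbours and 0 H with three, and aromatic n carries 0 H:
  atom 1: C, bond orders sum to 1 (valence 4) → 3 H
  atom 2: aromatic c, 3 neighbours → 0 H
  atom 3: aromatic c, 3 neighbours → 0 H
  atom 4: C, bond orders sum to 4 (valence 4) → 0 H
  atom 5: O, bond orders sum to 2 (valence 2) → 0 H
  atom 6: O, bond orders sum to 2 (valence 2) → 0 H
  atom 7: C, bond orders sum to 1 (valence 4) → 3 H
  atom 8: aromatic c, 3 neighbours → 0 H
  atom 9: C, bond orders sum to 4 (valence 4) → 0 H
  atom 10: O, bond orders sum to 2 (valence 2) → 0 H
  atom 11: O, bond orders sum to 2 (valence 2) → 0 H
  atom 12: C, bond orders sum to 1 (valence 4) → 3 H
  atom 13: aromatic c, 3 neighbours → 0 H
  atom 14: C, bond orders sum to 4 (valence 4) → 0 H
  atom 15: O, bond orders sum to 1 (valence 2) → 1 H
  atom 16: O, bond orders sum to 2 (valence 2) → 0 H
  atom 17: aromatic c, 3 neighbours → 0 H
  atom 18: aromatic c, 2 neighbours → 1 H
  atom 19: C, bond orders sum to 2 (valence 4) → 2 H
  atom 20: C, bond orders sum to 1 (valence 4) → 3 H
Totals → C:14, H:16, O:6.

C14H16O6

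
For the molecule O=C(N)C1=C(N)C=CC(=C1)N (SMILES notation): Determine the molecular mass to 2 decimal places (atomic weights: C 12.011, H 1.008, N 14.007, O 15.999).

First, the molecular formula is C7H9N3O (counting implicit H from valence).
  C: 7 × 12.011 = 84.077
  H: 9 × 1.008 = 9.072
  N: 3 × 14.007 = 42.021
  O: 1 × 15.999 = 15.999
Sum: 7×12.011 + 9×1.008 + 3×14.007 + 1×15.999 = 151.169 → 151.17 g/mol.

151.17 g/mol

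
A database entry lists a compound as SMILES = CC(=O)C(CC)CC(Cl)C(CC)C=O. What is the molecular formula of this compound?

C11H19ClO2

Walk through each heavy atom and fill implicit hydrogens from standard valence (C 4, N 3, O 2, S 2, halogen 1):
  atom 1: C, bond orders sum to 1 (valence 4) → 3 H
  atom 2: C, bond orders sum to 4 (valence 4) → 0 H
  atom 3: O, bond orders sum to 2 (valence 2) → 0 H
  atom 4: C, bond orders sum to 3 (valence 4) → 1 H
  atom 5: C, bond orders sum to 2 (valence 4) → 2 H
  atom 6: C, bond orders sum to 1 (valence 4) → 3 H
  atom 7: C, bond orders sum to 2 (valence 4) → 2 H
  atom 8: C, bond orders sum to 3 (valence 4) → 1 H
  atom 9: Cl (halogen, monovalent) → 0 H
  atom 10: C, bond orders sum to 3 (valence 4) → 1 H
  atom 11: C, bond orders sum to 2 (valence 4) → 2 H
  atom 12: C, bond orders sum to 1 (valence 4) → 3 H
  atom 13: C, bond orders sum to 3 (valence 4) → 1 H
  atom 14: O, bond orders sum to 2 (valence 2) → 0 H
Totals → C:11, H:19, Cl:1, O:2.
In Hill order: C11H19ClO2.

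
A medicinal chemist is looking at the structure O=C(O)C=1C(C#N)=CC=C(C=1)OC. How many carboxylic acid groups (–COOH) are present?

1

The carboxylic acid motif appears at heavy-atom position 2 in the SMILES.
Other groups present: 1 ether, 1 nitrile.
Carboxylic acid count: 1.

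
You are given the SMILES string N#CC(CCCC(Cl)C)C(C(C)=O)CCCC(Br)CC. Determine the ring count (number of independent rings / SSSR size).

In SMILES, each pair of matching ring-closure digits denotes one ring-closing bond; the number of such bonds equals the number of independent rings.
Ring-closure bonds here: 0.

0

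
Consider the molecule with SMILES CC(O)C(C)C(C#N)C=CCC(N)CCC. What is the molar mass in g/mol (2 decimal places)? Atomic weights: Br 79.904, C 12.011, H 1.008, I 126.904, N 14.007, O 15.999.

First, the molecular formula is C13H24N2O (counting implicit H from valence).
  C: 13 × 12.011 = 156.143
  H: 24 × 1.008 = 24.192
  N: 2 × 14.007 = 28.014
  O: 1 × 15.999 = 15.999
Sum: 13×12.011 + 24×1.008 + 2×14.007 + 1×15.999 = 224.348 → 224.35 g/mol.

224.35 g/mol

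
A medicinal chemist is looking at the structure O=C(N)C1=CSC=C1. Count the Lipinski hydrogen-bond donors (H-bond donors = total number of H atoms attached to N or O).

Donors: find every N or O and count the H atoms it carries.
  atom 1 (O): bond orders sum to 2 → 0 H
  atom 3 (N): bond orders sum to 1 → 2 H
Lipinski HBD = 2.

2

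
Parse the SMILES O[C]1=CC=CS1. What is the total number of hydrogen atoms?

Walk through each heavy atom and fill implicit hydrogens from standard valence (C 4, N 3, O 2, S 2, halogen 1):
  atom 1: O, bond orders sum to 1 (valence 2) → 1 H
  atom 2: C with explicit H count 0
  atom 3: C, bond orders sum to 3 (valence 4) → 1 H
  atom 4: C, bond orders sum to 3 (valence 4) → 1 H
  atom 5: C, bond orders sum to 3 (valence 4) → 1 H
  atom 6: S, bond orders sum to 2 (valence 2) → 0 H
Total hydrogens: 4.

4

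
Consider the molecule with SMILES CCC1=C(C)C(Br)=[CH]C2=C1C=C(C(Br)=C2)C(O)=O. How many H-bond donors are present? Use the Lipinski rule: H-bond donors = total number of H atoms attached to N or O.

Donors: find every N or O and count the H atoms it carries.
  atom 17 (O): bond orders sum to 1 → 1 H
  atom 18 (O): bond orders sum to 2 → 0 H
Lipinski HBD = 1.

1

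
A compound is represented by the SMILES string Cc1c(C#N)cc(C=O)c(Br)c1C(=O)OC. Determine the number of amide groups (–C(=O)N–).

Scan the SMILES for the amide motif — none present.
Groups that are present: 1 aldehyde, 1 ester, 1 nitrile.

0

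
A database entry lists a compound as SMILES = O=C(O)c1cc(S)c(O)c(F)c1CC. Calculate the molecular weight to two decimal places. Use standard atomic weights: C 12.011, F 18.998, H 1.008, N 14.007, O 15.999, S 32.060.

First, the molecular formula is C9H9FO3S (counting implicit H from valence).
  C: 9 × 12.011 = 108.099
  F: 1 × 18.998 = 18.998
  H: 9 × 1.008 = 9.072
  O: 3 × 15.999 = 47.997
  S: 1 × 32.060 = 32.060
Sum: 9×12.011 + 1×18.998 + 9×1.008 + 3×15.999 + 1×32.060 = 216.226 → 216.23 g/mol.

216.23 g/mol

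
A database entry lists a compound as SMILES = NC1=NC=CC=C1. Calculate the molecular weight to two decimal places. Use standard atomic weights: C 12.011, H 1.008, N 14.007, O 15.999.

94.12 g/mol

First, the molecular formula is C5H6N2 (counting implicit H from valence).
  C: 5 × 12.011 = 60.055
  H: 6 × 1.008 = 6.048
  N: 2 × 14.007 = 28.014
Sum: 5×12.011 + 6×1.008 + 2×14.007 = 94.117 → 94.12 g/mol.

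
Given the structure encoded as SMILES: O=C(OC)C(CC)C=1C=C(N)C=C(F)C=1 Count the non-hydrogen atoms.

15

Every atom symbol written in the SMILES (organic subset) is one heavy atom; implicit H are not written.
Heavy atoms by element → C:11, F:1, N:1, O:2.
Total: 15.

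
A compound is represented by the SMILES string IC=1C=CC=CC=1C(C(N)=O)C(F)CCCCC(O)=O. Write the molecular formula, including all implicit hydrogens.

Walk through each heavy atom and fill implicit hydrogens from standard valence (C 4, N 3, O 2, S 2, halogen 1):
  atom 1: I (halogen, monovalent) → 0 H
  atom 2: C, bond orders sum to 4 (valence 4) → 0 H
  atom 3: C, bond orders sum to 3 (valence 4) → 1 H
  atom 4: C, bond orders sum to 3 (valence 4) → 1 H
  atom 5: C, bond orders sum to 3 (valence 4) → 1 H
  atom 6: C, bond orders sum to 3 (valence 4) → 1 H
  atom 7: C, bond orders sum to 4 (valence 4) → 0 H
  atom 8: C, bond orders sum to 3 (valence 4) → 1 H
  atom 9: C, bond orders sum to 4 (valence 4) → 0 H
  atom 10: N, bond orders sum to 1 (valence 3) → 2 H
  atom 11: O, bond orders sum to 2 (valence 2) → 0 H
  atom 12: C, bond orders sum to 3 (valence 4) → 1 H
  atom 13: F (halogen, monovalent) → 0 H
  atom 14: C, bond orders sum to 2 (valence 4) → 2 H
  atom 15: C, bond orders sum to 2 (valence 4) → 2 H
  atom 16: C, bond orders sum to 2 (valence 4) → 2 H
  atom 17: C, bond orders sum to 2 (valence 4) → 2 H
  atom 18: C, bond orders sum to 4 (valence 4) → 0 H
  atom 19: O, bond orders sum to 1 (valence 2) → 1 H
  atom 20: O, bond orders sum to 2 (valence 2) → 0 H
Totals → C:14, H:17, F:1, I:1, N:1, O:3.
In Hill order: C14H17FINO3.

C14H17FINO3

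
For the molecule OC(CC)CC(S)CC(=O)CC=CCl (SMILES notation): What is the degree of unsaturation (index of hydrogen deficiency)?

Molecular formula: C10H17ClO2S.
DoU = (2C + 2 + N − H − X) / 2, where X is the halogen count and O/S are ignored.
    = (2·10 + 2 + 0 − 17 − 1) / 2 = 4 / 2 = 2.

2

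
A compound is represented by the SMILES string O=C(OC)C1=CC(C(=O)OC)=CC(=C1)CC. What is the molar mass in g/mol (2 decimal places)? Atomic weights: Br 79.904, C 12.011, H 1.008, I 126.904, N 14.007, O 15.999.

222.24 g/mol

First, the molecular formula is C12H14O4 (counting implicit H from valence).
  C: 12 × 12.011 = 144.132
  H: 14 × 1.008 = 14.112
  O: 4 × 15.999 = 63.996
Sum: 12×12.011 + 14×1.008 + 4×15.999 = 222.240 → 222.24 g/mol.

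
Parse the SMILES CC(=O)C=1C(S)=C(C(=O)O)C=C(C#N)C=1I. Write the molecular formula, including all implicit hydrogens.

C10H6INO3S

Walk through each heavy atom and fill implicit hydrogens from standard valence (C 4, N 3, O 2, S 2, halogen 1):
  atom 1: C, bond orders sum to 1 (valence 4) → 3 H
  atom 2: C, bond orders sum to 4 (valence 4) → 0 H
  atom 3: O, bond orders sum to 2 (valence 2) → 0 H
  atom 4: C, bond orders sum to 4 (valence 4) → 0 H
  atom 5: C, bond orders sum to 4 (valence 4) → 0 H
  atom 6: S, bond orders sum to 1 (valence 2) → 1 H
  atom 7: C, bond orders sum to 4 (valence 4) → 0 H
  atom 8: C, bond orders sum to 4 (valence 4) → 0 H
  atom 9: O, bond orders sum to 2 (valence 2) → 0 H
  atom 10: O, bond orders sum to 1 (valence 2) → 1 H
  atom 11: C, bond orders sum to 3 (valence 4) → 1 H
  atom 12: C, bond orders sum to 4 (valence 4) → 0 H
  atom 13: C, bond orders sum to 4 (valence 4) → 0 H
  atom 14: N, bond orders sum to 3 (valence 3) → 0 H
  atom 15: C, bond orders sum to 4 (valence 4) → 0 H
  atom 16: I (halogen, monovalent) → 0 H
Totals → C:10, H:6, I:1, N:1, O:3, S:1.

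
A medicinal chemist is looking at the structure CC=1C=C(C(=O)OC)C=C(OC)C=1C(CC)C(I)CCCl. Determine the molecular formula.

C16H22ClIO3

Walk through each heavy atom and fill implicit hydrogens from standard valence (C 4, N 3, O 2, S 2, halogen 1):
  atom 1: C, bond orders sum to 1 (valence 4) → 3 H
  atom 2: C, bond orders sum to 4 (valence 4) → 0 H
  atom 3: C, bond orders sum to 3 (valence 4) → 1 H
  atom 4: C, bond orders sum to 4 (valence 4) → 0 H
  atom 5: C, bond orders sum to 4 (valence 4) → 0 H
  atom 6: O, bond orders sum to 2 (valence 2) → 0 H
  atom 7: O, bond orders sum to 2 (valence 2) → 0 H
  atom 8: C, bond orders sum to 1 (valence 4) → 3 H
  atom 9: C, bond orders sum to 3 (valence 4) → 1 H
  atom 10: C, bond orders sum to 4 (valence 4) → 0 H
  atom 11: O, bond orders sum to 2 (valence 2) → 0 H
  atom 12: C, bond orders sum to 1 (valence 4) → 3 H
  atom 13: C, bond orders sum to 4 (valence 4) → 0 H
  atom 14: C, bond orders sum to 3 (valence 4) → 1 H
  atom 15: C, bond orders sum to 2 (valence 4) → 2 H
  atom 16: C, bond orders sum to 1 (valence 4) → 3 H
  atom 17: C, bond orders sum to 3 (valence 4) → 1 H
  atom 18: I (halogen, monovalent) → 0 H
  atom 19: C, bond orders sum to 2 (valence 4) → 2 H
  atom 20: C, bond orders sum to 2 (valence 4) → 2 H
  atom 21: Cl (halogen, monovalent) → 0 H
Totals → C:16, H:22, Cl:1, I:1, O:3.
In Hill order: C16H22ClIO3.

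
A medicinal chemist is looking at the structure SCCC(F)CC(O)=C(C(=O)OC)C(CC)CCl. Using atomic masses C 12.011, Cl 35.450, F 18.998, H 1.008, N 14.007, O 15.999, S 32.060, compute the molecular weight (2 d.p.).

First, the molecular formula is C12H20ClFO3S (counting implicit H from valence).
  C: 12 × 12.011 = 144.132
  Cl: 1 × 35.450 = 35.450
  F: 1 × 18.998 = 18.998
  H: 20 × 1.008 = 20.160
  O: 3 × 15.999 = 47.997
  S: 1 × 32.060 = 32.060
Sum: 12×12.011 + 1×35.450 + 1×18.998 + 20×1.008 + 3×15.999 + 1×32.060 = 298.797 → 298.80 g/mol.

298.80 g/mol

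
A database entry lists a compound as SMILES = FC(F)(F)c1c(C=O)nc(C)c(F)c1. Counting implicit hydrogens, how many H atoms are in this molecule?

Walk through each heavy atom and fill implicit hydrogens from standard valence (C 4, N 3, O 2, S 2, halogen 1); for lowercase aromatic atoms, an aromatic c carries 1 H when it has two neighbours and 0 H with three, and aromatic n carries 0 H:
  atom 1: F (halogen, monovalent) → 0 H
  atom 2: C, bond orders sum to 4 (valence 4) → 0 H
  atom 3: F (halogen, monovalent) → 0 H
  atom 4: F (halogen, monovalent) → 0 H
  atom 5: aromatic c, 3 neighbours → 0 H
  atom 6: aromatic c, 3 neighbours → 0 H
  atom 7: C, bond orders sum to 3 (valence 4) → 1 H
  atom 8: O, bond orders sum to 2 (valence 2) → 0 H
  atom 9: aromatic n, 2 neighbours → 0 H
  atom 10: aromatic c, 3 neighbours → 0 H
  atom 11: C, bond orders sum to 1 (valence 4) → 3 H
  atom 12: aromatic c, 3 neighbours → 0 H
  atom 13: F (halogen, monovalent) → 0 H
  atom 14: aromatic c, 2 neighbours → 1 H
Total hydrogens: 5.

5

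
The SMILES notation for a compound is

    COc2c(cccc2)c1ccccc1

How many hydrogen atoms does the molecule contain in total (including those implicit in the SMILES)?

12

Walk through each heavy atom and fill implicit hydrogens from standard valence (C 4, N 3, O 2, S 2, halogen 1); for lowercase aromatic atoms, an aromatic c carries 1 H when it has two neighbours and 0 H with three, and aromatic n carries 0 H:
  atom 1: C, bond orders sum to 1 (valence 4) → 3 H
  atom 2: O, bond orders sum to 2 (valence 2) → 0 H
  atom 3: aromatic c, 3 neighbours → 0 H
  atom 4: aromatic c, 3 neighbours → 0 H
  atom 5: aromatic c, 2 neighbours → 1 H
  atom 6: aromatic c, 2 neighbours → 1 H
  atom 7: aromatic c, 2 neighbours → 1 H
  atom 8: aromatic c, 2 neighbours → 1 H
  atom 9: aromatic c, 3 neighbours → 0 H
  atom 10: aromatic c, 2 neighbours → 1 H
  atom 11: aromatic c, 2 neighbours → 1 H
  atom 12: aromatic c, 2 neighbours → 1 H
  atom 13: aromatic c, 2 neighbours → 1 H
  atom 14: aromatic c, 2 neighbours → 1 H
Total hydrogens: 12.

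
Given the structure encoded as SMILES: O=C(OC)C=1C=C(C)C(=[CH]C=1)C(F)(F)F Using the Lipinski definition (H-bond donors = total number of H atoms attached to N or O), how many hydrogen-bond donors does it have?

Donors: find every N or O and count the H atoms it carries.
  atom 1 (O): bond orders sum to 2 → 0 H
  atom 3 (O): bond orders sum to 2 → 0 H
Lipinski HBD = 0.

0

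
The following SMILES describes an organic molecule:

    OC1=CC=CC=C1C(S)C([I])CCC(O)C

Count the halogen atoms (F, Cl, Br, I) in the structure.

1

Halogen atoms appear at heavy-atom position 11 (1×I).
Other groups present: 2 hydroxyl, 1 thiol.
Halogen count: 1.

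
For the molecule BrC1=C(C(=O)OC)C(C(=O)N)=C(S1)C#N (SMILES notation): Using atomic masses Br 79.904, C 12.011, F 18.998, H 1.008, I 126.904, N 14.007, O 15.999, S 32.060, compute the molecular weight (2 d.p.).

289.10 g/mol

First, the molecular formula is C8H5BrN2O3S (counting implicit H from valence).
  Br: 1 × 79.904 = 79.904
  C: 8 × 12.011 = 96.088
  H: 5 × 1.008 = 5.040
  N: 2 × 14.007 = 28.014
  O: 3 × 15.999 = 47.997
  S: 1 × 32.060 = 32.060
Sum: 1×79.904 + 8×12.011 + 5×1.008 + 2×14.007 + 3×15.999 + 1×32.060 = 289.103 → 289.10 g/mol.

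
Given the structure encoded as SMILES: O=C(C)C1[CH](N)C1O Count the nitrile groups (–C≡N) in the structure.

Scan the SMILES for the nitrile motif — none present.
Groups that are present: 1 hydroxyl, 1 ketone, 1 primary amine.

0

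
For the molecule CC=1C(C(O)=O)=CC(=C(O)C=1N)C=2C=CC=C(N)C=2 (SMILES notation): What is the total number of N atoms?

Scan the SMILES for N atoms (remember two-letter symbols like Cl and Br are single atoms).
Nitrogen count: 2.

2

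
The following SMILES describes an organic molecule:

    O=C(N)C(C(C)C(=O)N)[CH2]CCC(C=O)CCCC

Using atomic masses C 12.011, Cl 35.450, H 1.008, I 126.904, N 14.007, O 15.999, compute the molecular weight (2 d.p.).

270.37 g/mol

First, the molecular formula is C14H26N2O3 (counting implicit H from valence).
  C: 14 × 12.011 = 168.154
  H: 26 × 1.008 = 26.208
  N: 2 × 14.007 = 28.014
  O: 3 × 15.999 = 47.997
Sum: 14×12.011 + 26×1.008 + 2×14.007 + 3×15.999 = 270.373 → 270.37 g/mol.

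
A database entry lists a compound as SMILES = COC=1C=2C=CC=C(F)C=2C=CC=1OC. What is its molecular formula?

C12H11FO2

Walk through each heavy atom and fill implicit hydrogens from standard valence (C 4, N 3, O 2, S 2, halogen 1):
  atom 1: C, bond orders sum to 1 (valence 4) → 3 H
  atom 2: O, bond orders sum to 2 (valence 2) → 0 H
  atom 3: C, bond orders sum to 4 (valence 4) → 0 H
  atom 4: C, bond orders sum to 4 (valence 4) → 0 H
  atom 5: C, bond orders sum to 3 (valence 4) → 1 H
  atom 6: C, bond orders sum to 3 (valence 4) → 1 H
  atom 7: C, bond orders sum to 3 (valence 4) → 1 H
  atom 8: C, bond orders sum to 4 (valence 4) → 0 H
  atom 9: F (halogen, monovalent) → 0 H
  atom 10: C, bond orders sum to 4 (valence 4) → 0 H
  atom 11: C, bond orders sum to 3 (valence 4) → 1 H
  atom 12: C, bond orders sum to 3 (valence 4) → 1 H
  atom 13: C, bond orders sum to 4 (valence 4) → 0 H
  atom 14: O, bond orders sum to 2 (valence 2) → 0 H
  atom 15: C, bond orders sum to 1 (valence 4) → 3 H
Totals → C:12, H:11, F:1, O:2.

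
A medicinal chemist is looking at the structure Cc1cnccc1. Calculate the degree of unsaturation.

Molecular formula: C6H7N.
DoU = (2C + 2 + N − H − X) / 2, where X is the halogen count and O/S are ignored.
    = (2·6 + 2 + 1 − 7 − 0) / 2 = 8 / 2 = 4.

4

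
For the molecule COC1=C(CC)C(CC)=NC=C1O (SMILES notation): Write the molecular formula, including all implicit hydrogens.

C10H15NO2

Walk through each heavy atom and fill implicit hydrogens from standard valence (C 4, N 3, O 2, S 2, halogen 1):
  atom 1: C, bond orders sum to 1 (valence 4) → 3 H
  atom 2: O, bond orders sum to 2 (valence 2) → 0 H
  atom 3: C, bond orders sum to 4 (valence 4) → 0 H
  atom 4: C, bond orders sum to 4 (valence 4) → 0 H
  atom 5: C, bond orders sum to 2 (valence 4) → 2 H
  atom 6: C, bond orders sum to 1 (valence 4) → 3 H
  atom 7: C, bond orders sum to 4 (valence 4) → 0 H
  atom 8: C, bond orders sum to 2 (valence 4) → 2 H
  atom 9: C, bond orders sum to 1 (valence 4) → 3 H
  atom 10: N, bond orders sum to 3 (valence 3) → 0 H
  atom 11: C, bond orders sum to 3 (valence 4) → 1 H
  atom 12: C, bond orders sum to 4 (valence 4) → 0 H
  atom 13: O, bond orders sum to 1 (valence 2) → 1 H
Totals → C:10, H:15, N:1, O:2.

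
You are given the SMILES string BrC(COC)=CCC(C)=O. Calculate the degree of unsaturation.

Molecular formula: C7H11BrO2.
DoU = (2C + 2 + N − H − X) / 2, where X is the halogen count and O/S are ignored.
    = (2·7 + 2 + 0 − 11 − 1) / 2 = 4 / 2 = 2.

2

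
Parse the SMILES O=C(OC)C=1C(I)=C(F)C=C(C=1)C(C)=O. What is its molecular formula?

Walk through each heavy atom and fill implicit hydrogens from standard valence (C 4, N 3, O 2, S 2, halogen 1):
  atom 1: O, bond orders sum to 2 (valence 2) → 0 H
  atom 2: C, bond orders sum to 4 (valence 4) → 0 H
  atom 3: O, bond orders sum to 2 (valence 2) → 0 H
  atom 4: C, bond orders sum to 1 (valence 4) → 3 H
  atom 5: C, bond orders sum to 4 (valence 4) → 0 H
  atom 6: C, bond orders sum to 4 (valence 4) → 0 H
  atom 7: I (halogen, monovalent) → 0 H
  atom 8: C, bond orders sum to 4 (valence 4) → 0 H
  atom 9: F (halogen, monovalent) → 0 H
  atom 10: C, bond orders sum to 3 (valence 4) → 1 H
  atom 11: C, bond orders sum to 4 (valence 4) → 0 H
  atom 12: C, bond orders sum to 3 (valence 4) → 1 H
  atom 13: C, bond orders sum to 4 (valence 4) → 0 H
  atom 14: C, bond orders sum to 1 (valence 4) → 3 H
  atom 15: O, bond orders sum to 2 (valence 2) → 0 H
Totals → C:10, H:8, F:1, I:1, O:3.

C10H8FIO3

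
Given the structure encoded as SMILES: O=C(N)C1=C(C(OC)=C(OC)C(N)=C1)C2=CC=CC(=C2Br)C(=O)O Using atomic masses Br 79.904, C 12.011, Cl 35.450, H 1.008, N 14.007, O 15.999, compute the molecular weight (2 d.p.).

395.21 g/mol

First, the molecular formula is C16H15BrN2O5 (counting implicit H from valence).
  Br: 1 × 79.904 = 79.904
  C: 16 × 12.011 = 192.176
  H: 15 × 1.008 = 15.120
  N: 2 × 14.007 = 28.014
  O: 5 × 15.999 = 79.995
Sum: 1×79.904 + 16×12.011 + 15×1.008 + 2×14.007 + 5×15.999 = 395.209 → 395.21 g/mol.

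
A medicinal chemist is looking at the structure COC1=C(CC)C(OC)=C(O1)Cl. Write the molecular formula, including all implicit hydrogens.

C8H11ClO3

Walk through each heavy atom and fill implicit hydrogens from standard valence (C 4, N 3, O 2, S 2, halogen 1):
  atom 1: C, bond orders sum to 1 (valence 4) → 3 H
  atom 2: O, bond orders sum to 2 (valence 2) → 0 H
  atom 3: C, bond orders sum to 4 (valence 4) → 0 H
  atom 4: C, bond orders sum to 4 (valence 4) → 0 H
  atom 5: C, bond orders sum to 2 (valence 4) → 2 H
  atom 6: C, bond orders sum to 1 (valence 4) → 3 H
  atom 7: C, bond orders sum to 4 (valence 4) → 0 H
  atom 8: O, bond orders sum to 2 (valence 2) → 0 H
  atom 9: C, bond orders sum to 1 (valence 4) → 3 H
  atom 10: C, bond orders sum to 4 (valence 4) → 0 H
  atom 11: O, bond orders sum to 2 (valence 2) → 0 H
  atom 12: Cl (halogen, monovalent) → 0 H
Totals → C:8, H:11, Cl:1, O:3.
In Hill order: C8H11ClO3.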